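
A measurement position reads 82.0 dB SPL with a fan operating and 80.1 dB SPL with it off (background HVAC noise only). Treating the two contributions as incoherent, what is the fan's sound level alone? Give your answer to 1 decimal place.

77.5 dB SPL

Background correction is a power subtraction:
L_src = 10·log₁₀(10^(82.0/10) − 10^(80.1/10)) = 10·log₁₀(56160000) = 77.5 dB SPL.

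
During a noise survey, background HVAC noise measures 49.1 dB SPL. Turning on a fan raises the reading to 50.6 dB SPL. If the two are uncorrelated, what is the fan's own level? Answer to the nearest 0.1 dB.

Background correction is a power subtraction:
L_src = 10·log₁₀(10^(50.6/10) − 10^(49.1/10)) = 10·log₁₀(33530) = 45.3 dB SPL.

45.3 dB SPL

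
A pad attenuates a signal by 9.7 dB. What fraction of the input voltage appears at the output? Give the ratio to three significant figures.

Voltage ratio = 10^(dB/20).
10^(-9.7/20) = 10^(-0.4850) = 0.327.

0.327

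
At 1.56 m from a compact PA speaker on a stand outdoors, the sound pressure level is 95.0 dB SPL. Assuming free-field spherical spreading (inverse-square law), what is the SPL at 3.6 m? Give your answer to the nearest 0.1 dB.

87.7 dB SPL

Inverse-square spreading gives ΔL = −20·log₁₀(d₂/d₁).
ΔL = −20·log₁₀(3.6/1.56) = -7.26 dB, so L₂ = 95.0 + (-7.26) = 87.7 dB SPL.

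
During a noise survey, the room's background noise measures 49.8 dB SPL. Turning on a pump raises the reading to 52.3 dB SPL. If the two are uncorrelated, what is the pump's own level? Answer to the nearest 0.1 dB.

48.7 dB SPL

Subtract intensities: L_src = 10·log₁₀(10^(L_total/10) − 10^(L_bg/10)).
L_src = 10·log₁₀(10^(52.3/10) − 10^(49.8/10)) = 10·log₁₀(74330) = 48.7 dB SPL.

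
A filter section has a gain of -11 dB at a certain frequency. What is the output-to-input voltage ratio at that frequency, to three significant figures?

0.282

Voltage ratio = 10^(dB/20).
10^(-11/20) = 10^(-0.5500) = 0.282.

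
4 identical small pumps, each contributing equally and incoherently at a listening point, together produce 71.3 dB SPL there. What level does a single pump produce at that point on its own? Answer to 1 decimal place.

65.3 dB SPL

4 equal incoherent sources add 10·log₁₀(4) = 6.02 dB over one source.
L_one = 71.3 − 6.02 = 65.3 dB SPL.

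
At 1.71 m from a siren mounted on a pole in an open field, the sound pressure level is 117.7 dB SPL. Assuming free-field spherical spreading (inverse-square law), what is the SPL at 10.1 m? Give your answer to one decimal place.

102.3 dB SPL

Free-field point source: level drops by 20·log₁₀ of the distance ratio.
ΔL = −20·log₁₀(10.1/1.71) = -15.43 dB, so L₂ = 117.7 + (-15.43) = 102.3 dB SPL.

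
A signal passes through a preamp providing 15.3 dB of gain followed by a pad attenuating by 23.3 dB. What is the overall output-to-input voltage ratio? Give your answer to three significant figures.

0.398

Net gain = 15.3 + (−23.3) = -8.0 dB.
Voltage ratio = 10^(-8.0/20) = 0.398.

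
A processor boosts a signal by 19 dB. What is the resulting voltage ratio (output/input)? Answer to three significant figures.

8.91

Voltage ratio = 10^(dB/20).
10^(19/20) = 10^(0.9500) = 8.91.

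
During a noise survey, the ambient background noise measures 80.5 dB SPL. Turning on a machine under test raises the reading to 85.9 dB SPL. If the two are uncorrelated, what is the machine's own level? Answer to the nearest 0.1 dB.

Subtract intensities: L_src = 10·log₁₀(10^(L_total/10) − 10^(L_bg/10)).
L_src = 10·log₁₀(10^(85.9/10) − 10^(80.5/10)) = 10·log₁₀(276800000) = 84.4 dB SPL.

84.4 dB SPL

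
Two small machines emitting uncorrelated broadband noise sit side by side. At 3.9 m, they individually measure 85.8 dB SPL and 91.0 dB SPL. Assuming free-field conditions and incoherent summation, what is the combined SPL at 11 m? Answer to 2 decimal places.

Combined at 3.9 m: 10·log₁₀(10^(85.8/10)+10^(91.0/10)) = 92.146 dB SPL.
Then apply −20·log₁₀(11/3.9) = -9.007 dB → 83.14 dB SPL.

83.14 dB SPL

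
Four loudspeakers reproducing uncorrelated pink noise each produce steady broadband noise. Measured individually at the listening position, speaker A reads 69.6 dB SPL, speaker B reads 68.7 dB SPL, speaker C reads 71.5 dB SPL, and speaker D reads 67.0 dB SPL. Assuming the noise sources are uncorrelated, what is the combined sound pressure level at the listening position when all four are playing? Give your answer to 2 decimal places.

Incoherent sources sum as intensities:
L_total = 10·log₁₀(10^(69.6/10) + 10^(68.7/10) + 10^(71.5/10) + 10^(67.0/10)) = 10·log₁₀(35670000) = 75.52 dB SPL.

75.52 dB SPL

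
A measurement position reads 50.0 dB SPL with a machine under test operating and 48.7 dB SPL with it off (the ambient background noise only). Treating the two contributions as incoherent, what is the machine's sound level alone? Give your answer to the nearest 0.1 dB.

44.1 dB SPL

Subtract intensities: L_src = 10·log₁₀(10^(L_total/10) − 10^(L_bg/10)).
L_src = 10·log₁₀(10^(50.0/10) − 10^(48.7/10)) = 10·log₁₀(25870) = 44.1 dB SPL.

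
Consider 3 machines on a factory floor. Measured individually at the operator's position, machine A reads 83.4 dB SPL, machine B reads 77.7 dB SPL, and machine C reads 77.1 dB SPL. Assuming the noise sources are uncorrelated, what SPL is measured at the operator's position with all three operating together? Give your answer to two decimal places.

Uncorrelated sources add in intensity (power), not in dB.
L_total = 10·log₁₀(10^(83.4/10) + 10^(77.7/10) + 10^(77.1/10)) = 10·log₁₀(328900000) = 85.17 dB SPL.

85.17 dB SPL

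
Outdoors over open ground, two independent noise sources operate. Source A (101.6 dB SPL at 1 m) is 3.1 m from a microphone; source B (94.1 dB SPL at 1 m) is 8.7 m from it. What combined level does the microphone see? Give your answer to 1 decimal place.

At the listener: L_A = 101.6 − 20·log₁₀(3.1) = 91.77 dB; L_B = 94.1 − 20·log₁₀(8.7) = 75.31 dB.
Combined: 10·log₁₀(10^(91.77/10)+10^(75.31/10)) = 91.9 dB SPL.

91.9 dB SPL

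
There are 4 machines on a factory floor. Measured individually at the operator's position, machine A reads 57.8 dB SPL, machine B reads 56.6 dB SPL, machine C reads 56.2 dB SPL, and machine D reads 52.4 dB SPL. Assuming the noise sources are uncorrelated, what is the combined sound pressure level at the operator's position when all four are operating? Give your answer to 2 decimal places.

62.18 dB SPL

Incoherent sources sum as intensities:
L_total = 10·log₁₀(10^(57.8/10) + 10^(56.6/10) + 10^(56.2/10) + 10^(52.4/10)) = 10·log₁₀(1650000) = 62.18 dB SPL.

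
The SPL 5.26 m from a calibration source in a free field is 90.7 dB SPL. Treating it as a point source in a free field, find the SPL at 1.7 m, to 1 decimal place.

For a point source in a free field, ΔL = −20·log₁₀(d₂/d₁).
ΔL = −20·log₁₀(1.7/5.26) = 9.81 dB, so L₂ = 90.7 + (9.81) = 100.5 dB SPL.

100.5 dB SPL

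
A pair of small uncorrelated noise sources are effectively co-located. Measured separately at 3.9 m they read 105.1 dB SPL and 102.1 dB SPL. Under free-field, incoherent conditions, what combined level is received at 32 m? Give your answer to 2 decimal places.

88.58 dB SPL

Combined at 3.9 m: 10·log₁₀(10^(105.1/10)+10^(102.1/10)) = 106.864 dB SPL.
Then apply −20·log₁₀(32/3.9) = -18.282 dB → 88.58 dB SPL.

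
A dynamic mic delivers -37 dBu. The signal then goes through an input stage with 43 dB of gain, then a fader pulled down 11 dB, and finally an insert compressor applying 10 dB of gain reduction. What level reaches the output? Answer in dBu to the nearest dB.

In dB, series stages simply add:
-37 + 43 − 11 − 10 = -15 dBu.

-15 dBu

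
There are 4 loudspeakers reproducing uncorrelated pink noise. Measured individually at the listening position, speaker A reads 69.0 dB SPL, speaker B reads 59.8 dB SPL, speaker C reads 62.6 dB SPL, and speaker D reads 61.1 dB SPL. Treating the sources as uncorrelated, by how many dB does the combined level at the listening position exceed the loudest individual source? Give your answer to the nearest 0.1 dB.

1.8 dB

Incoherent sources sum as intensities:
L_total = 10·log₁₀(10^(69.0/10) + 10^(59.8/10) + 10^(62.6/10) + 10^(61.1/10)) = 70.79 dB SPL.
Excess over the loudest (69.0 dB): 70.79 − 69.0 = 1.8 dB.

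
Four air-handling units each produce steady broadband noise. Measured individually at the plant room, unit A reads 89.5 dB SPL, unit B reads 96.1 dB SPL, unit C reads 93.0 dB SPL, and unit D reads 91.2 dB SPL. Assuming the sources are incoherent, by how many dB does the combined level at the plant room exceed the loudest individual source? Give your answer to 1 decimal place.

Add the sources as powers (linear), then convert back to dB:
L_total = 10·log₁₀(10^(89.5/10) + 10^(96.1/10) + 10^(93.0/10) + 10^(91.2/10)) = 99.18 dB SPL.
Excess over the loudest (96.1 dB): 99.18 − 96.1 = 3.1 dB.

3.1 dB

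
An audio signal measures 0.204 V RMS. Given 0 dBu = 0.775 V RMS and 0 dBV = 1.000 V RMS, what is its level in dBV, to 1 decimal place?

dBV = 20·log₁₀(V / 1.000 V).
20·log₁₀(0.204/1.000) = -13.8 dBV.

-13.8 dBV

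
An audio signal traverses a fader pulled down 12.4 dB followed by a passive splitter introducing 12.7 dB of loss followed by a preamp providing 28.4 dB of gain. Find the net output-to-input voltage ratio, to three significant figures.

1.46

Net gain = (−12.4) + (−12.7) + 28.4 = 3.3 dB.
Voltage ratio = 10^(3.3/20) = 1.46.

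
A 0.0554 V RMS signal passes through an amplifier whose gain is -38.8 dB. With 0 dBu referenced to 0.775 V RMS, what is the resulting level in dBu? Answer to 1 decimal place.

-61.7 dBu

Input level: 20·log₁₀(0.0554/0.775) = -22.92 dBu.
Output: -22.92 − 38.8 = -61.7 dBu.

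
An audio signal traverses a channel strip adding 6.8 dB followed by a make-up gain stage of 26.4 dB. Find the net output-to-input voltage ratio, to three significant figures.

Net gain = 6.8 + 26.4 = 33.2 dB.
Voltage ratio = 10^(33.2/20) = 45.7.

45.7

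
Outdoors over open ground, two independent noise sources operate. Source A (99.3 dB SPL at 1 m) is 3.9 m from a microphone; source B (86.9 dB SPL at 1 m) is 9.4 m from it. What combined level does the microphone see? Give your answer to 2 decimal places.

87.52 dB SPL

At the listener: L_A = 99.3 − 20·log₁₀(3.9) = 87.479 dB; L_B = 86.9 − 20·log₁₀(9.4) = 67.437 dB.
Combined: 10·log₁₀(10^(87.479/10)+10^(67.437/10)) = 87.52 dB SPL.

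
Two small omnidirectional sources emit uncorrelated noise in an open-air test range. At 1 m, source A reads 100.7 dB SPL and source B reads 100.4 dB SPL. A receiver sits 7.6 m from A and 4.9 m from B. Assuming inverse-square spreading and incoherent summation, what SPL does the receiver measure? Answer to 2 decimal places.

At the listener: L_A = 100.7 − 20·log₁₀(7.6) = 83.084 dB; L_B = 100.4 − 20·log₁₀(4.9) = 86.596 dB.
Combined: 10·log₁₀(10^(83.084/10)+10^(86.596/10)) = 88.20 dB SPL.

88.20 dB SPL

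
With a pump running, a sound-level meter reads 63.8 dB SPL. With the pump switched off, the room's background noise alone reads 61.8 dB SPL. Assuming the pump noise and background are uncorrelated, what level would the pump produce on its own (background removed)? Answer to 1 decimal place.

59.5 dB SPL

Subtract intensities: L_src = 10·log₁₀(10^(L_total/10) − 10^(L_bg/10)).
L_src = 10·log₁₀(10^(63.8/10) − 10^(61.8/10)) = 10·log₁₀(885300) = 59.5 dB SPL.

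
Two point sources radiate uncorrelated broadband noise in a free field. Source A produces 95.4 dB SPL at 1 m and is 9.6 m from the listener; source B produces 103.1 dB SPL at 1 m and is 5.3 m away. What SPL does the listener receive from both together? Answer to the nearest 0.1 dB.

At the listener: L_A = 95.4 − 20·log₁₀(9.6) = 75.75 dB; L_B = 103.1 − 20·log₁₀(5.3) = 88.61 dB.
Combined: 10·log₁₀(10^(75.75/10)+10^(88.61/10)) = 88.8 dB SPL.

88.8 dB SPL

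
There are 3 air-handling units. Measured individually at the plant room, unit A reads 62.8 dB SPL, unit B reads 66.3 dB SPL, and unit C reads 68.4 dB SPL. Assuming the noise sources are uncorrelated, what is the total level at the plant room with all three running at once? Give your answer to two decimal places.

Incoherent sources sum as intensities:
L_total = 10·log₁₀(10^(62.8/10) + 10^(66.3/10) + 10^(68.4/10)) = 10·log₁₀(13090000) = 71.17 dB SPL.

71.17 dB SPL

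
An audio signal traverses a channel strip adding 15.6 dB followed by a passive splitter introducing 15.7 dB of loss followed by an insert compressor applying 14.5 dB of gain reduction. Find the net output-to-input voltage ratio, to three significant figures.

Net gain = 15.6 + (−15.7) + (−14.5) = -14.6 dB.
Voltage ratio = 10^(-14.6/20) = 0.186.

0.186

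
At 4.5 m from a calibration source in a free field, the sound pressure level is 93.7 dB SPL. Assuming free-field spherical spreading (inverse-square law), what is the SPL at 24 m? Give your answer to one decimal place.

Free-field point source: level drops by 20·log₁₀ of the distance ratio.
ΔL = −20·log₁₀(24/4.5) = -14.54 dB, so L₂ = 93.7 + (-14.54) = 79.2 dB SPL.

79.2 dB SPL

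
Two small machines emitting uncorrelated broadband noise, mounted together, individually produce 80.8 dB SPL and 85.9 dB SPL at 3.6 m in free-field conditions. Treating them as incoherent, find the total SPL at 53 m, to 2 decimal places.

63.71 dB SPL

Combined at 3.6 m: 10·log₁₀(10^(80.8/10)+10^(85.9/10)) = 87.069 dB SPL.
Then apply −20·log₁₀(53/3.6) = -23.359 dB → 63.71 dB SPL.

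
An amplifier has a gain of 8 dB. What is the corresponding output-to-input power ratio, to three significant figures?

6.31

Power ratio = 10^(dB/10).
10^(8/10) = 10^(0.8000) = 6.31.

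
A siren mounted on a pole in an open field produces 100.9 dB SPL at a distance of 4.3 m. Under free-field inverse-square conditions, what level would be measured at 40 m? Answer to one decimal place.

81.5 dB SPL

For a point source in a free field, ΔL = −20·log₁₀(d₂/d₁).
ΔL = −20·log₁₀(40/4.3) = -19.37 dB, so L₂ = 100.9 + (-19.37) = 81.5 dB SPL.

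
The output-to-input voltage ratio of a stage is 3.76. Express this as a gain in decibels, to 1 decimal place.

11.5 dB

Voltage ratio → dB uses the 20·log₁₀ form:
20·log₁₀(3.76) = 11.5 dB.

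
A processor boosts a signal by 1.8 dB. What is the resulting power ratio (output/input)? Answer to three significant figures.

Power ratio = 10^(dB/10).
10^(1.8/10) = 10^(0.1800) = 1.51.

1.51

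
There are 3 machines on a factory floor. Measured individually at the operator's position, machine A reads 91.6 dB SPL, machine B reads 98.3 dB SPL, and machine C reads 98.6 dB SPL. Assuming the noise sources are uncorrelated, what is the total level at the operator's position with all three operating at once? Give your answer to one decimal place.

101.9 dB SPL

Uncorrelated sources add in intensity (power), not in dB.
L_total = 10·log₁₀(10^(91.6/10) + 10^(98.3/10) + 10^(98.6/10)) = 10·log₁₀(15451000000) = 101.9 dB SPL.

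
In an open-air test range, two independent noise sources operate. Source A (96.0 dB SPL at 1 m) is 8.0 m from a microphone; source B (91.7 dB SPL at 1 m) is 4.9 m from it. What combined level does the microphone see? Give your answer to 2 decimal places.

At the listener: L_A = 96.0 − 20·log₁₀(8.0) = 77.938 dB; L_B = 91.7 − 20·log₁₀(4.9) = 77.896 dB.
Combined: 10·log₁₀(10^(77.938/10)+10^(77.896/10)) = 80.93 dB SPL.

80.93 dB SPL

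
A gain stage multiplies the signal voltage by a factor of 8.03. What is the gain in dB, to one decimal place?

18.1 dB

Voltage is an amplitude quantity, so gain = 20·log₁₀(V_out/V_in).
20·log₁₀(8.03) = 18.1 dB.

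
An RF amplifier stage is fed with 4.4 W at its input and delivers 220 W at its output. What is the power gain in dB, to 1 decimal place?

17.0 dB

Power ratio → dB uses the 10·log₁₀ form:
10·log₁₀(220/4.4) = 10·log₁₀(50.00) = 17.0 dB.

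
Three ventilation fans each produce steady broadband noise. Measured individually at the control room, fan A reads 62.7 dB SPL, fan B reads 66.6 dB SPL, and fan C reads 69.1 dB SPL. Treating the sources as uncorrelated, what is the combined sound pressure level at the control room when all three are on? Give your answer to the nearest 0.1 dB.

Add the sources as powers (linear), then convert back to dB:
L_total = 10·log₁₀(10^(62.7/10) + 10^(66.6/10) + 10^(69.1/10)) = 10·log₁₀(14560000) = 71.6 dB SPL.

71.6 dB SPL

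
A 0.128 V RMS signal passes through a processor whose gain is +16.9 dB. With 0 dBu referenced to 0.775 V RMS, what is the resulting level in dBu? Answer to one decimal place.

+1.3 dBu

Input level: 20·log₁₀(0.128/0.775) = -15.64 dBu.
Output: -15.64 + 16.9 = +1.3 dBu.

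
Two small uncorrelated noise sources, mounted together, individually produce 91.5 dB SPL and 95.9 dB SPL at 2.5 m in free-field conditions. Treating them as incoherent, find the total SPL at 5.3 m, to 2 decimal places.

90.72 dB SPL

Combined at 2.5 m: 10·log₁₀(10^(91.5/10)+10^(95.9/10)) = 97.245 dB SPL.
Then apply −20·log₁₀(5.3/2.5) = -6.527 dB → 90.72 dB SPL.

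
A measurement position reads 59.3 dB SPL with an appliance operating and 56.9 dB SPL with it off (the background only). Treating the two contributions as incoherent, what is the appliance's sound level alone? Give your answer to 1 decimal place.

55.6 dB SPL

Subtract intensities: L_src = 10·log₁₀(10^(L_total/10) − 10^(L_bg/10)).
L_src = 10·log₁₀(10^(59.3/10) − 10^(56.9/10)) = 10·log₁₀(361400) = 55.6 dB SPL.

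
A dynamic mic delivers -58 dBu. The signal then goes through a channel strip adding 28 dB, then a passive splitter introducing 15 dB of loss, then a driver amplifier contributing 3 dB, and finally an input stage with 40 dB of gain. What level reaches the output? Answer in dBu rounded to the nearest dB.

-2 dBu

Gain stages sum in dB:
-58 + 28 − 15 + 3 + 40 = -2 dBu.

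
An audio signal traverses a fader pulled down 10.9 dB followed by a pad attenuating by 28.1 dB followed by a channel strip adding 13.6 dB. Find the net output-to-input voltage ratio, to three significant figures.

0.0537

Net gain = (−10.9) + (−28.1) + 13.6 = -25.4 dB.
Voltage ratio = 10^(-25.4/20) = 0.0537.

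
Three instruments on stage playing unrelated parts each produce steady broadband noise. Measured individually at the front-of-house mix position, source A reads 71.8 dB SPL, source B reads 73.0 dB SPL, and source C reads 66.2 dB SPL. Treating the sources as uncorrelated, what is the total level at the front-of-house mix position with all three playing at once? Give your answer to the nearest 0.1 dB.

75.9 dB SPL

Incoherent sources sum as intensities:
L_total = 10·log₁₀(10^(71.8/10) + 10^(73.0/10) + 10^(66.2/10)) = 10·log₁₀(39260000) = 75.9 dB SPL.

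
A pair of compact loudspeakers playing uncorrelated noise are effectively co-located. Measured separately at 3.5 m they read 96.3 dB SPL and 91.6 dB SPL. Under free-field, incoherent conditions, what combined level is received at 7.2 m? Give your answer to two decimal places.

91.30 dB SPL

Combined at 3.5 m: 10·log₁₀(10^(96.3/10)+10^(91.6/10)) = 97.567 dB SPL.
Then apply −20·log₁₀(7.2/3.5) = -6.265 dB → 91.30 dB SPL.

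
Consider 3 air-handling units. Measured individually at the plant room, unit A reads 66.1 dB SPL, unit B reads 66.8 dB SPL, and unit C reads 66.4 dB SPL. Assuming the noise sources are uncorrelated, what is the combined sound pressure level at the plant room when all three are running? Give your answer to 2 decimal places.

Uncorrelated sources add in intensity (power), not in dB.
L_total = 10·log₁₀(10^(66.1/10) + 10^(66.8/10) + 10^(66.4/10)) = 10·log₁₀(13230000) = 71.21 dB SPL.

71.21 dB SPL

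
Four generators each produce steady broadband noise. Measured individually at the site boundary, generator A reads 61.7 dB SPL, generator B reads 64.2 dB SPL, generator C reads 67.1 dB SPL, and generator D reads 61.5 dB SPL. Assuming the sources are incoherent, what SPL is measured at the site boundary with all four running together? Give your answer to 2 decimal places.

Incoherent sources sum as intensities:
L_total = 10·log₁₀(10^(61.7/10) + 10^(64.2/10) + 10^(67.1/10) + 10^(61.5/10)) = 10·log₁₀(10650000) = 70.27 dB SPL.

70.27 dB SPL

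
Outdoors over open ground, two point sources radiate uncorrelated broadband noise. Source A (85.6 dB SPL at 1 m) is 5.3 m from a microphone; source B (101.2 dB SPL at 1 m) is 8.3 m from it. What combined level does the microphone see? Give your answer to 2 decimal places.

At the listener: L_A = 85.6 − 20·log₁₀(5.3) = 71.114 dB; L_B = 101.2 − 20·log₁₀(8.3) = 82.818 dB.
Combined: 10·log₁₀(10^(71.114/10)+10^(82.818/10)) = 83.10 dB SPL.

83.10 dB SPL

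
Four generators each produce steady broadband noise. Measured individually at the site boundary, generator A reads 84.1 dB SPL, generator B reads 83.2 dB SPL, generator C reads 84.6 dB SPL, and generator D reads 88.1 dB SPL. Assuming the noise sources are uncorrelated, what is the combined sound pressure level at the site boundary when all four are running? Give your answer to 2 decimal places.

91.46 dB SPL

Add the sources as powers (linear), then convert back to dB:
L_total = 10·log₁₀(10^(84.1/10) + 10^(83.2/10) + 10^(84.6/10) + 10^(88.1/10)) = 10·log₁₀(1400000000) = 91.46 dB SPL.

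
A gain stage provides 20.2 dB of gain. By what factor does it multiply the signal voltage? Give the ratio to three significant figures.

Voltage ratio = 10^(dB/20).
10^(20.2/20) = 10^(1.010) = 10.2.

10.2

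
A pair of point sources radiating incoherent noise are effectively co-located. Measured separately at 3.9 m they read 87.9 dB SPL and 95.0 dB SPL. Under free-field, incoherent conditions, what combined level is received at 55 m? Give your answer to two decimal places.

72.79 dB SPL

Combined at 3.9 m: 10·log₁₀(10^(87.9/10)+10^(95.0/10)) = 95.774 dB SPL.
Then apply −20·log₁₀(55/3.9) = -22.986 dB → 72.79 dB SPL.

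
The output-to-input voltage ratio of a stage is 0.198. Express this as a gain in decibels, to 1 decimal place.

Voltage is an amplitude quantity, so gain = 20·log₁₀(V_out/V_in).
20·log₁₀(0.198) = -14.1 dB.

-14.1 dB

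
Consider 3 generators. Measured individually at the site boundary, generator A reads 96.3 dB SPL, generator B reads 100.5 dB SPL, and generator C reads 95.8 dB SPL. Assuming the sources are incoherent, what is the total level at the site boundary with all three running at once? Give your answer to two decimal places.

Add the sources as powers (linear), then convert back to dB:
L_total = 10·log₁₀(10^(96.3/10) + 10^(100.5/10) + 10^(95.8/10)) = 10·log₁₀(19288000000) = 102.85 dB SPL.

102.85 dB SPL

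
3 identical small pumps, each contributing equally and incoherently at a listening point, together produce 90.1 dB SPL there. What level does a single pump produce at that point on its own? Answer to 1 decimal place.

3 equal incoherent sources add 10·log₁₀(3) = 4.77 dB over one source.
L_one = 90.1 − 4.77 = 85.3 dB SPL.

85.3 dB SPL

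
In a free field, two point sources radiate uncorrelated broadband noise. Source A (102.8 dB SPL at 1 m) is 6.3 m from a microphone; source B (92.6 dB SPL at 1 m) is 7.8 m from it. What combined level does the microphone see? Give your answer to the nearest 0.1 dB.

87.1 dB SPL

At the listener: L_A = 102.8 − 20·log₁₀(6.3) = 86.81 dB; L_B = 92.6 − 20·log₁₀(7.8) = 74.76 dB.
Combined: 10·log₁₀(10^(86.81/10)+10^(74.76/10)) = 87.1 dB SPL.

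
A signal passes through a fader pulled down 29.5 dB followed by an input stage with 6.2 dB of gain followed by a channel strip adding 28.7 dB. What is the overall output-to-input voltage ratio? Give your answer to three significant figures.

Net gain = (−29.5) + 6.2 + 28.7 = 5.4 dB.
Voltage ratio = 10^(5.4/20) = 1.86.

1.86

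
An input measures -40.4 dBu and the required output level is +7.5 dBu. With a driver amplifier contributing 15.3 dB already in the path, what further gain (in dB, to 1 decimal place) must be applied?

The required make-up gain is the shortfall in the dB sum.
G = +7.5 − (-40.4) − 15.3 = 32.6 dB.

32.6 dB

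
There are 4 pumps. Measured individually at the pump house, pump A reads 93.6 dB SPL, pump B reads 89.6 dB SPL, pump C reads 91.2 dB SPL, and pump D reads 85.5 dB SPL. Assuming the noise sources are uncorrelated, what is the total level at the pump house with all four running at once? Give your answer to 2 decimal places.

Incoherent sources sum as intensities:
L_total = 10·log₁₀(10^(93.6/10) + 10^(89.6/10) + 10^(91.2/10) + 10^(85.5/10)) = 10·log₁₀(4876000000) = 96.88 dB SPL.

96.88 dB SPL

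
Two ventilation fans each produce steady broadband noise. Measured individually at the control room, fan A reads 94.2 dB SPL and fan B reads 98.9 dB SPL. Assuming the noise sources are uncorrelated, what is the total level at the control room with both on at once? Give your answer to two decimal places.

Add the sources as powers (linear), then convert back to dB:
L_total = 10·log₁₀(10^(94.2/10) + 10^(98.9/10)) = 10·log₁₀(10393000000) = 100.17 dB SPL.

100.17 dB SPL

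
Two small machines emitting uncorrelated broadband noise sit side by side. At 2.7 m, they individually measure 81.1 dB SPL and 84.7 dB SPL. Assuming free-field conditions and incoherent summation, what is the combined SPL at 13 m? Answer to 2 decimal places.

Combined at 2.7 m: 10·log₁₀(10^(81.1/10)+10^(84.7/10)) = 86.273 dB SPL.
Then apply −20·log₁₀(13/2.7) = -13.652 dB → 72.62 dB SPL.

72.62 dB SPL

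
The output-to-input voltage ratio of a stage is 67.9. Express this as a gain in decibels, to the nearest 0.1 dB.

For a voltage ratio, dB = 20·log₁₀(V₂/V₁).
20·log₁₀(67.9) = 36.6 dB.

36.6 dB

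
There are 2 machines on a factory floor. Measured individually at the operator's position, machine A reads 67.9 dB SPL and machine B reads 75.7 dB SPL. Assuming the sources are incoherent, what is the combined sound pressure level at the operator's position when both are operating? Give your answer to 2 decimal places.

Uncorrelated sources add in intensity (power), not in dB.
L_total = 10·log₁₀(10^(67.9/10) + 10^(75.7/10)) = 10·log₁₀(43320000) = 76.37 dB SPL.

76.37 dB SPL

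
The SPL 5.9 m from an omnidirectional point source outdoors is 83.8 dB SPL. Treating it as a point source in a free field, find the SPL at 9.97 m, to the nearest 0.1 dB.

79.2 dB SPL

Free-field point source: level drops by 20·log₁₀ of the distance ratio.
ΔL = −20·log₁₀(9.97/5.9) = -4.56 dB, so L₂ = 83.8 + (-4.56) = 79.2 dB SPL.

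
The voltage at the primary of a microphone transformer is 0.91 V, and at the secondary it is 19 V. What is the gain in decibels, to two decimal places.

For a voltage ratio, dB = 20·log₁₀(V₂/V₁).
20·log₁₀(19/0.91) = 20·log₁₀(20.88) = 26.39 dB.

26.39 dB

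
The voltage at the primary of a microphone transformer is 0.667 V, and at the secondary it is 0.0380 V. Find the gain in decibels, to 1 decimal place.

-24.9 dB

For a voltage ratio, dB = 20·log₁₀(V₂/V₁).
20·log₁₀(0.0380/0.667) = 20·log₁₀(0.05697) = -24.9 dB.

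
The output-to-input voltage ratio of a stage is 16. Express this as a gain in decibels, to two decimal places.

24.08 dB

Voltage is an amplitude quantity, so gain = 20·log₁₀(V_out/V_in).
20·log₁₀(16) = 24.08 dB.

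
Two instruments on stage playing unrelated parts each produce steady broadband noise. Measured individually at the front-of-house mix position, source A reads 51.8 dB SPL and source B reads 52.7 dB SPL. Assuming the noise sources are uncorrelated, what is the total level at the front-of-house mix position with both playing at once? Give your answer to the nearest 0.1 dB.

55.3 dB SPL

Uncorrelated sources add in intensity (power), not in dB.
L_total = 10·log₁₀(10^(51.8/10) + 10^(52.7/10)) = 10·log₁₀(337600) = 55.3 dB SPL.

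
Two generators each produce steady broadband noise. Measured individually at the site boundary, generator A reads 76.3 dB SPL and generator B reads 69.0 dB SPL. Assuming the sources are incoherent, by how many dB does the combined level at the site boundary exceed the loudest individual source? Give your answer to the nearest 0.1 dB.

0.7 dB

Uncorrelated sources add in intensity (power), not in dB.
L_total = 10·log₁₀(10^(76.3/10) + 10^(69.0/10)) = 77.04 dB SPL.
Excess over the loudest (76.3 dB): 77.04 − 76.3 = 0.7 dB.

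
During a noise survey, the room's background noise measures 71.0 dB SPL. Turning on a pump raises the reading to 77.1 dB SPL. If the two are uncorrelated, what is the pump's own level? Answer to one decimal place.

75.9 dB SPL

Background correction is a power subtraction:
L_src = 10·log₁₀(10^(77.1/10) − 10^(71.0/10)) = 10·log₁₀(38700000) = 75.9 dB SPL.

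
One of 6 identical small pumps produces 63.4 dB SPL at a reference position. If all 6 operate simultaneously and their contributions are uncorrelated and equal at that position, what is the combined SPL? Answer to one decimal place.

71.2 dB SPL

6 equal incoherent sources raise the level by 10·log₁₀(6) = 7.78 dB.
L_total = 63.4 + 7.78 = 71.2 dB SPL.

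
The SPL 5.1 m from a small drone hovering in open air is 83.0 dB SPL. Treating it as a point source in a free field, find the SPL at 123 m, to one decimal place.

For a point source in a free field, ΔL = −20·log₁₀(d₂/d₁).
ΔL = −20·log₁₀(123/5.1) = -27.65 dB, so L₂ = 83.0 + (-27.65) = 55.4 dB SPL.

55.4 dB SPL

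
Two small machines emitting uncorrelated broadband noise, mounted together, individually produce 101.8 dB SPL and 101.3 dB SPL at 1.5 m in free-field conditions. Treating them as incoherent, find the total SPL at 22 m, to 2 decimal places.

81.24 dB SPL

Combined at 1.5 m: 10·log₁₀(10^(101.8/10)+10^(101.3/10)) = 104.567 dB SPL.
Then apply −20·log₁₀(22/1.5) = -23.327 dB → 81.24 dB SPL.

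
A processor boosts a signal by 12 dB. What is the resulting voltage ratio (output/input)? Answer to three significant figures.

3.98

Voltage ratio = 10^(dB/20).
10^(12/20) = 10^(0.6000) = 3.98.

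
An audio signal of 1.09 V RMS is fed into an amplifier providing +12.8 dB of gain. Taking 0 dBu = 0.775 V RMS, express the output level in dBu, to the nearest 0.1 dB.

+15.8 dBu

Input level: 20·log₁₀(1.09/0.775) = 2.96 dBu.
Output: 2.96 + 12.8 = +15.8 dBu.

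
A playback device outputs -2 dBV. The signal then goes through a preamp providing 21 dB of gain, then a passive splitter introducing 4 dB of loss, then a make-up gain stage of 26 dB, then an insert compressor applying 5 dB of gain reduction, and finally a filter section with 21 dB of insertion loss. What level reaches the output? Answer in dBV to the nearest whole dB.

+15 dBV

Cascaded gains and losses add directly in dB.
-2 + 21 − 4 + 26 − 5 − 21 = +15 dBV.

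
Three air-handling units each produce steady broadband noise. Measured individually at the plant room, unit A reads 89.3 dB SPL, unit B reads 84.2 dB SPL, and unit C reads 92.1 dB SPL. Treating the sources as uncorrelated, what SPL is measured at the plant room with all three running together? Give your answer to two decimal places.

Add the sources as powers (linear), then convert back to dB:
L_total = 10·log₁₀(10^(89.3/10) + 10^(84.2/10) + 10^(92.1/10)) = 10·log₁₀(2736000000) = 94.37 dB SPL.

94.37 dB SPL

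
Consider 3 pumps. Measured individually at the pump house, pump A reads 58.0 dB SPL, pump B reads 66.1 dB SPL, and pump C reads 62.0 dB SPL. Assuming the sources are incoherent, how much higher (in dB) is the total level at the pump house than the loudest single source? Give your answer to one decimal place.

Add the sources as powers (linear), then convert back to dB:
L_total = 10·log₁₀(10^(58.0/10) + 10^(66.1/10) + 10^(62.0/10)) = 67.99 dB SPL.
Excess over the loudest (66.1 dB): 67.99 − 66.1 = 1.9 dB.

1.9 dB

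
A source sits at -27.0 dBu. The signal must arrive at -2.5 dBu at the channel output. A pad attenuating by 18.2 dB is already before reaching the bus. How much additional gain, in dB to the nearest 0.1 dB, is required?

The required make-up gain is the shortfall in the dB sum.
G = -2.5 − (-27.0) + 18.2 = 42.7 dB.

42.7 dB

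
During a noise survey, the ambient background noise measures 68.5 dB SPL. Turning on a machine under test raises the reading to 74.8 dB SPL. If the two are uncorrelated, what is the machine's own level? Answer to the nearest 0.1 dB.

73.6 dB SPL

Background correction is a power subtraction:
L_src = 10·log₁₀(10^(74.8/10) − 10^(68.5/10)) = 10·log₁₀(23120000) = 73.6 dB SPL.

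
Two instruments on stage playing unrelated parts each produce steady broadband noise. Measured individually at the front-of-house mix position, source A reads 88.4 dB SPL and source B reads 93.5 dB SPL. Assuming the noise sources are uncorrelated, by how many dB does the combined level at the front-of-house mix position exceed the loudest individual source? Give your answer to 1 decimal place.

1.2 dB

Uncorrelated sources add in intensity (power), not in dB.
L_total = 10·log₁₀(10^(88.4/10) + 10^(93.5/10)) = 94.67 dB SPL.
Excess over the loudest (93.5 dB): 94.67 − 93.5 = 1.2 dB.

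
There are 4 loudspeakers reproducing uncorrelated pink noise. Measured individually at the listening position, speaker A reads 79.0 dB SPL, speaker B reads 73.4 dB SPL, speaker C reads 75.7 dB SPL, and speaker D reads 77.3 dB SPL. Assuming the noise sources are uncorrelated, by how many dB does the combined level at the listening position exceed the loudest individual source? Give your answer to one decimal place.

3.8 dB

Add the sources as powers (linear), then convert back to dB:
L_total = 10·log₁₀(10^(79.0/10) + 10^(73.4/10) + 10^(75.7/10) + 10^(77.3/10)) = 82.84 dB SPL.
Excess over the loudest (79.0 dB): 82.84 − 79.0 = 3.8 dB.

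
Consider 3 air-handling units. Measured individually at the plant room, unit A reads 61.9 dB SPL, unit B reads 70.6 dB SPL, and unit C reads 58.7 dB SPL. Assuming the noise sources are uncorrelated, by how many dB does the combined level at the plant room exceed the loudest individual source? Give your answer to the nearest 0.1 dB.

0.8 dB

Uncorrelated sources add in intensity (power), not in dB.
L_total = 10·log₁₀(10^(61.9/10) + 10^(70.6/10) + 10^(58.7/10)) = 71.39 dB SPL.
Excess over the loudest (70.6 dB): 71.39 − 70.6 = 0.8 dB.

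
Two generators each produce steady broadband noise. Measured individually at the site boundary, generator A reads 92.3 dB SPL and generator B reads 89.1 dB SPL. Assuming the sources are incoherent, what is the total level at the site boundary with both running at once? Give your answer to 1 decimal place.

Incoherent sources sum as intensities:
L_total = 10·log₁₀(10^(92.3/10) + 10^(89.1/10)) = 10·log₁₀(2511000000) = 94.0 dB SPL.

94.0 dB SPL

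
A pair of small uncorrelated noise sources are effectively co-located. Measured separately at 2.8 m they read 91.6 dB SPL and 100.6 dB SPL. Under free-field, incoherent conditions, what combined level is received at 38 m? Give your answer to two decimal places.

Combined at 2.8 m: 10·log₁₀(10^(91.6/10)+10^(100.6/10)) = 101.115 dB SPL.
Then apply −20·log₁₀(38/2.8) = -22.653 dB → 78.46 dB SPL.

78.46 dB SPL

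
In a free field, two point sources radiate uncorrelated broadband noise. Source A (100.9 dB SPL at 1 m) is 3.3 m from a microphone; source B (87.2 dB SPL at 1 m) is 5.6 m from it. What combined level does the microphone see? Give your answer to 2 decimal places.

90.59 dB SPL

At the listener: L_A = 100.9 − 20·log₁₀(3.3) = 90.530 dB; L_B = 87.2 − 20·log₁₀(5.6) = 72.236 dB.
Combined: 10·log₁₀(10^(90.530/10)+10^(72.236/10)) = 90.59 dB SPL.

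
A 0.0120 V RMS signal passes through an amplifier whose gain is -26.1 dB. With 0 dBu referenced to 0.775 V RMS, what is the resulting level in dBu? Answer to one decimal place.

Input level: 20·log₁₀(0.0120/0.775) = -36.20 dBu.
Output: -36.20 − 26.1 = -62.3 dBu.

-62.3 dBu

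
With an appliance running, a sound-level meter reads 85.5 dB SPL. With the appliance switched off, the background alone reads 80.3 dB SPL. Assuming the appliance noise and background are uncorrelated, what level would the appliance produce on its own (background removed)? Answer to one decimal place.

Background correction is a power subtraction:
L_src = 10·log₁₀(10^(85.5/10) − 10^(80.3/10)) = 10·log₁₀(247700000) = 83.9 dB SPL.

83.9 dB SPL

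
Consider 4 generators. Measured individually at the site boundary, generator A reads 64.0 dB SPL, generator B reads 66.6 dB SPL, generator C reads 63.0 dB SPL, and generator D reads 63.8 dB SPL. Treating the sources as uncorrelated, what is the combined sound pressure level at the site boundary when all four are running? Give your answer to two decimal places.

Uncorrelated sources add in intensity (power), not in dB.
L_total = 10·log₁₀(10^(64.0/10) + 10^(66.6/10) + 10^(63.0/10) + 10^(63.8/10)) = 10·log₁₀(11480000) = 70.60 dB SPL.

70.60 dB SPL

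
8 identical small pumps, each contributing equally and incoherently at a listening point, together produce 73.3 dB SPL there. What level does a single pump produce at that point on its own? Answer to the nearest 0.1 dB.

64.3 dB SPL

8 equal incoherent sources add 10·log₁₀(8) = 9.03 dB over one source.
L_one = 73.3 − 9.03 = 64.3 dB SPL.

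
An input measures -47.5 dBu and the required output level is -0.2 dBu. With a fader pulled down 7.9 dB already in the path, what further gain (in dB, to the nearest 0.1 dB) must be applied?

The required make-up gain is the shortfall in the dB sum.
G = -0.2 − (-47.5) + 7.9 = 55.2 dB.

55.2 dB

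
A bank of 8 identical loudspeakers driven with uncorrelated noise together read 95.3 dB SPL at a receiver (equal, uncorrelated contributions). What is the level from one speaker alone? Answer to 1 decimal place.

8 equal incoherent sources add 10·log₁₀(8) = 9.03 dB over one source.
L_one = 95.3 − 9.03 = 86.3 dB SPL.

86.3 dB SPL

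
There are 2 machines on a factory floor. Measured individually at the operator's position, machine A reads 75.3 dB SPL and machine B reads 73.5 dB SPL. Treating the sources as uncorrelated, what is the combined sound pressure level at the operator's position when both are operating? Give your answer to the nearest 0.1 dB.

77.5 dB SPL

Add the sources as powers (linear), then convert back to dB:
L_total = 10·log₁₀(10^(75.3/10) + 10^(73.5/10)) = 10·log₁₀(56270000) = 77.5 dB SPL.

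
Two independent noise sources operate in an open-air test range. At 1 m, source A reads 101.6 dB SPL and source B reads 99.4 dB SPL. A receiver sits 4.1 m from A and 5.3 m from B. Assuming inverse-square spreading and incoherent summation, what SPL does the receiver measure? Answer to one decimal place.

90.7 dB SPL

At the listener: L_A = 101.6 − 20·log₁₀(4.1) = 89.34 dB; L_B = 99.4 − 20·log₁₀(5.3) = 84.91 dB.
Combined: 10·log₁₀(10^(89.34/10)+10^(84.91/10)) = 90.7 dB SPL.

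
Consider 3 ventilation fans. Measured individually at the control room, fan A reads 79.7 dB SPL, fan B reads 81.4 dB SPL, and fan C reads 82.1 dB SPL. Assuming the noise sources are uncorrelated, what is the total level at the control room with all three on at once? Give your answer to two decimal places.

Incoherent sources sum as intensities:
L_total = 10·log₁₀(10^(79.7/10) + 10^(81.4/10) + 10^(82.1/10)) = 10·log₁₀(393500000) = 85.95 dB SPL.

85.95 dB SPL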